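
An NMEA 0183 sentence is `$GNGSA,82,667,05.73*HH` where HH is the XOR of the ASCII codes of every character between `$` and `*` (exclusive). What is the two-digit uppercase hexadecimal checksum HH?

62

XOR the ASCII codes of the payload characters:
  'G' = 0x47 → acc = 0x47
  'N' = 0x4E → acc = 0x09
  'G' = 0x47 → acc = 0x4E
  'S' = 0x53 → acc = 0x1D
  'A' = 0x41 → acc = 0x5C
  ',' = 0x2C → acc = 0x70
  '8' = 0x38 → acc = 0x48
  '2' = 0x32 → acc = 0x7A
  ',' = 0x2C → acc = 0x56
  '6' = 0x36 → acc = 0x60
  '6' = 0x36 → acc = 0x56
  '7' = 0x37 → acc = 0x61
  ',' = 0x2C → acc = 0x4D
  '0' = 0x30 → acc = 0x7D
  '5' = 0x35 → acc = 0x48
  '.' = 0x2E → acc = 0x66
  '7' = 0x37 → acc = 0x51
  '3' = 0x33 → acc = 0x62
Checksum = 0x62.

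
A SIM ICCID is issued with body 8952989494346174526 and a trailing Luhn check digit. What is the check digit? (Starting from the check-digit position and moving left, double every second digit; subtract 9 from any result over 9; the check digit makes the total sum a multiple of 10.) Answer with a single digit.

9

Partial digits right→left: 6 2 5 4 7 1 6 4 3 4 9 4 9 8 9 2 5 9 8
Double every second digit counting from the check-digit position (so the 1st, 3rd, 5th, ... of the partial from the right).
  doubled (with −9 where >9): 3 1 5 3 6 9 9 9 1 7 → sum 53
  kept as-is: 2 4 1 4 4 4 8 2 9 → sum 38
Total = 53 + 38 = 91.
Check digit = (10 − (91 mod 10)) mod 10 = 9.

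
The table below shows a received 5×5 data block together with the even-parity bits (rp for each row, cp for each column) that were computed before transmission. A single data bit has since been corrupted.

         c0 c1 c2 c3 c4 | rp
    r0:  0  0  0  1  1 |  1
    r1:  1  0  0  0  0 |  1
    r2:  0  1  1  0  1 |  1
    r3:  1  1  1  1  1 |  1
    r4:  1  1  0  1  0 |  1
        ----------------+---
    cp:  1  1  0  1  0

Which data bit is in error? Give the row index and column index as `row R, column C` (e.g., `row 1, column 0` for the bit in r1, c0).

row 0, column 4

Recompute each row's even parity and compare to rp:
  r0: data parity 0, sent rp 1 → mismatch
  r1: data parity 1, sent rp 1 → ok
  r2: data parity 1, sent rp 1 → ok
  r3: data parity 1, sent rp 1 → ok
  r4: data parity 1, sent rp 1 → ok
Recompute each column's even parity and compare to cp:
  c0: data parity 1, sent cp 1 → ok
  c1: data parity 1, sent cp 1 → ok
  c2: data parity 0, sent cp 0 → ok
  c3: data parity 1, sent cp 1 → ok
  c4: data parity 1, sent cp 0 → mismatch
Exactly one row (r0) and one column (c4) fail → the flipped bit is at their intersection.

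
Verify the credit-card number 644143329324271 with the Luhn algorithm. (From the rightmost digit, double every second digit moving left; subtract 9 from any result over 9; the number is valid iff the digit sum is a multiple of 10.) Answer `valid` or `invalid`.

From the right, keep odd positions and double even positions (subtract 9 from any doubled value over 9):
  doubled (positions 2,4,...): 5 8 6 4 6 2 8 → sum 39
  kept (positions 1,3,...): 1 2 2 9 3 4 4 6 → sum 31
Total = 70.
70 mod 10 = 0, so the number is valid.

valid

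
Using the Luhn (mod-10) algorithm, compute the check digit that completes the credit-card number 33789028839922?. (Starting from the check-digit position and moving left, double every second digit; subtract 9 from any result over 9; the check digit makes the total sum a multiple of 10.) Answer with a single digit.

1

Partial digits right→left: 2 2 9 9 3 8 8 2 0 9 8 7 3 3
Double every second digit counting from the check-digit position (so the 1st, 3rd, 5th, ... of the partial from the right).
  doubled (with −9 where >9): 4 9 6 7 0 7 6 → sum 39
  kept as-is: 2 9 8 2 9 7 3 → sum 40
Total = 39 + 40 = 79.
Check digit = (10 − (79 mod 10)) mod 10 = 1.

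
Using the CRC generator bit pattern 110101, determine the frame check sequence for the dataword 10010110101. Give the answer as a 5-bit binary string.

11101

Append 5 zeros: 1001011010100000. Divide by 110101 (XOR where the leading bit is 1):
  pos 0: 100101 XOR 110101 = 010000
  pos 1: 100001 XOR 110101 = 010100
  pos 2: 101000 XOR 110101 = 011101
  pos 3: 111011 XOR 110101 = 001110
  pos 5: 111001 XOR 110101 = 001100
  pos 7: 110000 XOR 110101 = 000101
  pos 10: 101000 XOR 110101 = 011101
Remainder (last 5 bits) = 11101. This is the CRC / FCS.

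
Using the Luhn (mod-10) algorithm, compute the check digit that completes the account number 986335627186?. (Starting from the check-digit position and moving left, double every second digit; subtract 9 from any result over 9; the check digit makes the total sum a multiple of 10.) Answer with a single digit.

Partial digits right→left: 6 8 1 7 2 6 5 3 3 6 8 9
Double every second digit counting from the check-digit position (so the 1st, 3rd, 5th, ... of the partial from the right).
  doubled (with −9 where >9): 3 2 4 1 6 7 → sum 23
  kept as-is: 8 7 6 3 6 9 → sum 39
Total = 23 + 39 = 62.
Check digit = (10 − (62 mod 10)) mod 10 = 8.

8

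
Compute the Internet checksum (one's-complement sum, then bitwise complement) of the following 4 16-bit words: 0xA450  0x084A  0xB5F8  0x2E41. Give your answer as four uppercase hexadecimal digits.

6F2B

One's-complement addition (fold any carry out of bit 15 back into bit 0):
  0xA450 + 0x084A = 0x0AC9A
  0xAC9A + 0xB5F8 = 0x16292 → wrap carry → 0x6293
  0x6293 + 0x2E41 = 0x090D4
One's-complement sum = 0x90D4.
Checksum = ~0x90D4 & 0xFFFF = 0x6F2B.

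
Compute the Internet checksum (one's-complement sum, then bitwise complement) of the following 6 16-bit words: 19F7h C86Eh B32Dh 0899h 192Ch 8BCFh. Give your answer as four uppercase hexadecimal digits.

One's-complement addition (fold any carry out of bit 15 back into bit 0):
  0x19F7 + 0xC86E = 0x0E265
  0xE265 + 0xB32D = 0x19592 → wrap carry → 0x9593
  0x9593 + 0x0899 = 0x09E2C
  0x9E2C + 0x192C = 0x0B758
  0xB758 + 0x8BCF = 0x14327 → wrap carry → 0x4328
One's-complement sum = 0x4328.
Checksum = ~0x4328 & 0xFFFF = 0xBCD7.

BCD7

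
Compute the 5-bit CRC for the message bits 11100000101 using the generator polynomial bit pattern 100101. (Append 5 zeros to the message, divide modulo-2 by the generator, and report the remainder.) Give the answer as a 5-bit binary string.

Append 5 zeros: 1110000010100000. Divide by 100101 (XOR where the leading bit is 1):
  pos 0: 111000 XOR 100101 = 011101
  pos 1: 111010 XOR 100101 = 011111
  pos 2: 111110 XOR 100101 = 011011
  pos 3: 110111 XOR 100101 = 010010
  pos 4: 100100 XOR 100101 = 000001
  pos 9: 110000 XOR 100101 = 010101
  pos 10: 101010 XOR 100101 = 001111
Remainder (last 5 bits) = 01111. This is the CRC / FCS.

01111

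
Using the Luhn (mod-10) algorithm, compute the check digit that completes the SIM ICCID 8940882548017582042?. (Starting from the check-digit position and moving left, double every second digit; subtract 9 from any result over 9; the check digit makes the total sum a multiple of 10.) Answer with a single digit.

Partial digits right→left: 2 4 0 2 8 5 7 1 0 8 4 5 2 8 8 0 4 9 8
Double every second digit counting from the check-digit position (so the 1st, 3rd, 5th, ... of the partial from the right).
  doubled (with −9 where >9): 4 0 7 5 0 8 4 7 8 7 → sum 50
  kept as-is: 4 2 5 1 8 5 8 0 9 → sum 42
Total = 50 + 42 = 92.
Check digit = (10 − (92 mod 10)) mod 10 = 8.

8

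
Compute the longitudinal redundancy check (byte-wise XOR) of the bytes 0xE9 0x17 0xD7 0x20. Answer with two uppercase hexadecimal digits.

XOR the bytes together:
  start with 0xE9
  0xE9 ⊕ 0x17 = 0xFE
  0xFE ⊕ 0xD7 = 0x29
  0x29 ⊕ 0x20 = 0x09

09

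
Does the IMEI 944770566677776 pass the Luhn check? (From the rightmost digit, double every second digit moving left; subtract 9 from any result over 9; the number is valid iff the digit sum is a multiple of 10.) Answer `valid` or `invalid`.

valid

From the right, keep odd positions and double even positions (subtract 9 from any doubled value over 9):
  doubled (positions 2,4,...): 5 5 3 3 0 5 8 → sum 29
  kept (positions 1,3,...): 6 7 7 6 5 7 4 9 → sum 51
Total = 80.
80 mod 10 = 0, so the number is valid.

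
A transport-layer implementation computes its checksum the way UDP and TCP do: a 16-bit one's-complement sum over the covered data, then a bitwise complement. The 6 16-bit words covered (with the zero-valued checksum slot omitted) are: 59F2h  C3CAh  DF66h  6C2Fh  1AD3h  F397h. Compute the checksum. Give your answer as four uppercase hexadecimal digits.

8841

One's-complement addition (fold any carry out of bit 15 back into bit 0):
  0x59F2 + 0xC3CA = 0x11DBC → wrap carry → 0x1DBD
  0x1DBD + 0xDF66 = 0x0FD23
  0xFD23 + 0x6C2F = 0x16952 → wrap carry → 0x6953
  0x6953 + 0x1AD3 = 0x08426
  0x8426 + 0xF397 = 0x177BD → wrap carry → 0x77BE
One's-complement sum = 0x77BE.
Checksum = ~0x77BE & 0xFFFF = 0x8841.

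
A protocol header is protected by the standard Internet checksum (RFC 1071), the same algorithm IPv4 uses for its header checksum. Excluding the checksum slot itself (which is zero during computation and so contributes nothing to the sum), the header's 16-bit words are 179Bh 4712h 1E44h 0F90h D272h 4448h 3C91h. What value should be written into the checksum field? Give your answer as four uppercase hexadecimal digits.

2032

One's-complement addition (fold any carry out of bit 15 back into bit 0):
  0x179B + 0x4712 = 0x05EAD
  0x5EAD + 0x1E44 = 0x07CF1
  0x7CF1 + 0x0F90 = 0x08C81
  0x8C81 + 0xD272 = 0x15EF3 → wrap carry → 0x5EF4
  0x5EF4 + 0x4448 = 0x0A33C
  0xA33C + 0x3C91 = 0x0DFCD
One's-complement sum = 0xDFCD.
Checksum = ~0xDFCD & 0xFFFF = 0x2032.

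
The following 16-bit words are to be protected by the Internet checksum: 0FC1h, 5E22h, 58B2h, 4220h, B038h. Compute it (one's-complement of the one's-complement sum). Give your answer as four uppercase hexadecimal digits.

4711

One's-complement addition (fold any carry out of bit 15 back into bit 0):
  0x0FC1 + 0x5E22 = 0x06DE3
  0x6DE3 + 0x58B2 = 0x0C695
  0xC695 + 0x4220 = 0x108B5 → wrap carry → 0x08B6
  0x08B6 + 0xB038 = 0x0B8EE
One's-complement sum = 0xB8EE.
Checksum = ~0xB8EE & 0xFFFF = 0x4711.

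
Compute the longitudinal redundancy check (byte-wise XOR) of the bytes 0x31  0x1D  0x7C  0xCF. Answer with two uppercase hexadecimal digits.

XOR the bytes together:
  start with 0x31
  0x31 ⊕ 0x1D = 0x2C
  0x2C ⊕ 0x7C = 0x50
  0x50 ⊕ 0xCF = 0x9F

9F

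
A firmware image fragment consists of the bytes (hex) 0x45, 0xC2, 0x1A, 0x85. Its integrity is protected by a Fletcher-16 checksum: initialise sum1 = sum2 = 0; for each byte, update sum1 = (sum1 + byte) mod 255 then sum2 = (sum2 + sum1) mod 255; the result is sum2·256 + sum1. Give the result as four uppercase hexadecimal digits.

Running sums (mod 255):
  after byte 0 (0x45): sum1=69, sum2=69
  after byte 1 (0xC2): sum1=8, sum2=77
  after byte 2 (0x1A): sum1=34, sum2=111
  after byte 3 (0x85): sum1=167, sum2=23
Checksum = sum2·256 + sum1 = 23·256 + 167 = 6055 = 0x17A7.

17A7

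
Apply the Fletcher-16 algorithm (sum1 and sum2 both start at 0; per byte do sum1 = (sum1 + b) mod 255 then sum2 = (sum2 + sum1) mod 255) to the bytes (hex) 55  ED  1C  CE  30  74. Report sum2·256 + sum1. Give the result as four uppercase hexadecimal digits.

57D2

Running sums (mod 255):
  after byte 0 (55): sum1=85, sum2=85
  after byte 1 (ED): sum1=67, sum2=152
  after byte 2 (1C): sum1=95, sum2=247
  after byte 3 (CE): sum1=46, sum2=38
  after byte 4 (30): sum1=94, sum2=132
  after byte 5 (74): sum1=210, sum2=87
Checksum = sum2·256 + sum1 = 87·256 + 210 = 22482 = 0x57D2.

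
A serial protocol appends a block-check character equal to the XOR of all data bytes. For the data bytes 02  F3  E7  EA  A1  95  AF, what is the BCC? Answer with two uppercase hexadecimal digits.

XOR the bytes together:
  start with 0x02
  0x02 ⊕ 0xF3 = 0xF1
  0xF1 ⊕ 0xE7 = 0x16
  0x16 ⊕ 0xEA = 0xFC
  0xFC ⊕ 0xA1 = 0x5D
  0x5D ⊕ 0x95 = 0xC8
  0xC8 ⊕ 0xAF = 0x67

67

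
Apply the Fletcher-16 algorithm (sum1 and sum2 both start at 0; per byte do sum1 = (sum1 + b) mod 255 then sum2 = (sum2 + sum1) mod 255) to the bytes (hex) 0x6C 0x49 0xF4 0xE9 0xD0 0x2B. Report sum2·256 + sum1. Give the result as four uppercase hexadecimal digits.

5790

Running sums (mod 255):
  after byte 0 (0x6C): sum1=108, sum2=108
  after byte 1 (0x49): sum1=181, sum2=34
  after byte 2 (0xF4): sum1=170, sum2=204
  after byte 3 (0xE9): sum1=148, sum2=97
  after byte 4 (0xD0): sum1=101, sum2=198
  after byte 5 (0x2B): sum1=144, sum2=87
Checksum = sum2·256 + sum1 = 87·256 + 144 = 22416 = 0x5790.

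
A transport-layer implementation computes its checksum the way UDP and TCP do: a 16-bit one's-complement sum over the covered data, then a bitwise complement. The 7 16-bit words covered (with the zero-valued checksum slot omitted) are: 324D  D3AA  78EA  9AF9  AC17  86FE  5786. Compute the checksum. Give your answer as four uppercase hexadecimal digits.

5B87

One's-complement addition (fold any carry out of bit 15 back into bit 0):
  0x324D + 0xD3AA = 0x105F7 → wrap carry → 0x05F8
  0x05F8 + 0x78EA = 0x07EE2
  0x7EE2 + 0x9AF9 = 0x119DB → wrap carry → 0x19DC
  0x19DC + 0xAC17 = 0x0C5F3
  0xC5F3 + 0x86FE = 0x14CF1 → wrap carry → 0x4CF2
  0x4CF2 + 0x5786 = 0x0A478
One's-complement sum = 0xA478.
Checksum = ~0xA478 & 0xFFFF = 0x5B87.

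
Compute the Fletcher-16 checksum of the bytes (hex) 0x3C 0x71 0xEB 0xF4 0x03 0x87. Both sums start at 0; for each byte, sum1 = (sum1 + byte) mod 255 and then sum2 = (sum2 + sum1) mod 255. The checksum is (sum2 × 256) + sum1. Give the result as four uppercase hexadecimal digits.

Running sums (mod 255):
  after byte 0 (0x3C): sum1=60, sum2=60
  after byte 1 (0x71): sum1=173, sum2=233
  after byte 2 (0xEB): sum1=153, sum2=131
  after byte 3 (0xF4): sum1=142, sum2=18
  after byte 4 (0x03): sum1=145, sum2=163
  after byte 5 (0x87): sum1=25, sum2=188
Checksum = sum2·256 + sum1 = 188·256 + 25 = 48153 = 0xBC19.

BC19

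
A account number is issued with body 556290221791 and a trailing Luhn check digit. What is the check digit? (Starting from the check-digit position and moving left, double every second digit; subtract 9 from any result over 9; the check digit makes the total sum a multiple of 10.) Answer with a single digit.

2

Partial digits right→left: 1 9 7 1 2 2 0 9 2 6 5 5
Double every second digit counting from the check-digit position (so the 1st, 3rd, 5th, ... of the partial from the right).
  doubled (with −9 where >9): 2 5 4 0 4 1 → sum 16
  kept as-is: 9 1 2 9 6 5 → sum 32
Total = 16 + 32 = 48.
Check digit = (10 − (48 mod 10)) mod 10 = 2.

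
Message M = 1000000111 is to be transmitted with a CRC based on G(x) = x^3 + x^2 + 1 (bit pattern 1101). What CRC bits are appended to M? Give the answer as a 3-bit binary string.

010

Append 3 zeros: 1000000111000. Divide by 1101 (XOR where the leading bit is 1):
  pos 0: 1000 XOR 1101 = 0101
  pos 1: 1010 XOR 1101 = 0111
  pos 2: 1110 XOR 1101 = 0011
  pos 4: 1101 XOR 1101 = 0000
  pos 8: 1100 XOR 1101 = 0001
Remainder (last 3 bits) = 010. This is the CRC / FCS.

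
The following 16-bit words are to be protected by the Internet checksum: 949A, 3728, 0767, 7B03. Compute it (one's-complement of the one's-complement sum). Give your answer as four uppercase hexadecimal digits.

B1D2

One's-complement addition (fold any carry out of bit 15 back into bit 0):
  0x949A + 0x3728 = 0x0CBC2
  0xCBC2 + 0x0767 = 0x0D329
  0xD329 + 0x7B03 = 0x14E2C → wrap carry → 0x4E2D
One's-complement sum = 0x4E2D.
Checksum = ~0x4E2D & 0xFFFF = 0xB1D2.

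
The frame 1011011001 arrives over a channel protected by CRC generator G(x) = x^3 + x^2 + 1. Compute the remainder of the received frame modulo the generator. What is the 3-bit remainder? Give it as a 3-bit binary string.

Modulo-2 division of 1011011001 by 1101:
  pos 0: 1011 XOR 1101 = 0110
  pos 1: 1100 XOR 1101 = 0001
  pos 4: 1110 XOR 1101 = 0011
  pos 6: 1101 XOR 1101 = 0000
Remainder = 000 (zero — the frame passes the CRC check).

000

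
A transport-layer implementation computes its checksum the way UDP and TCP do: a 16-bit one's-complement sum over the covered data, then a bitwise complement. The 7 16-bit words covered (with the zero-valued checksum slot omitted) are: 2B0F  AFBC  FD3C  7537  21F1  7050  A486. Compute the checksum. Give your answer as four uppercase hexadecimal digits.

7BF7

One's-complement addition (fold any carry out of bit 15 back into bit 0):
  0x2B0F + 0xAFBC = 0x0DACB
  0xDACB + 0xFD3C = 0x1D807 → wrap carry → 0xD808
  0xD808 + 0x7537 = 0x14D3F → wrap carry → 0x4D40
  0x4D40 + 0x21F1 = 0x06F31
  0x6F31 + 0x7050 = 0x0DF81
  0xDF81 + 0xA486 = 0x18407 → wrap carry → 0x8408
One's-complement sum = 0x8408.
Checksum = ~0x8408 & 0xFFFF = 0x7BF7.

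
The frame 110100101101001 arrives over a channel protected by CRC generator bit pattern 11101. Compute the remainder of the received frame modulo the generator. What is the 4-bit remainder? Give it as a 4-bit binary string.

0000

Modulo-2 division of 110100101101001 by 11101:
  pos 0: 11010 XOR 11101 = 00111
  pos 2: 11101 XOR 11101 = 00000
  pos 8: 11010 XOR 11101 = 00111
  pos 10: 11101 XOR 11101 = 00000
Remainder = 0000 (zero — the frame passes the CRC check).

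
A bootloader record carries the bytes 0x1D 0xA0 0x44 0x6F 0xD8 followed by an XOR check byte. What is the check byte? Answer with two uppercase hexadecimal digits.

4E

XOR the bytes together:
  start with 0x1D
  0x1D ⊕ 0xA0 = 0xBD
  0xBD ⊕ 0x44 = 0xF9
  0xF9 ⊕ 0x6F = 0x96
  0x96 ⊕ 0xD8 = 0x4E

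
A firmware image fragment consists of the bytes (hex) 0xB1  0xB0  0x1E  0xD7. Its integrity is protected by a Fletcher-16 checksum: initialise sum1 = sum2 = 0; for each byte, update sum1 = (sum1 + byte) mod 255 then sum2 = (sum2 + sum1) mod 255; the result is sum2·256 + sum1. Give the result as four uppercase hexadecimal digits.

Running sums (mod 255):
  after byte 0 (0xB1): sum1=177, sum2=177
  after byte 1 (0xB0): sum1=98, sum2=20
  after byte 2 (0x1E): sum1=128, sum2=148
  after byte 3 (0xD7): sum1=88, sum2=236
Checksum = sum2·256 + sum1 = 236·256 + 88 = 60504 = 0xEC58.

EC58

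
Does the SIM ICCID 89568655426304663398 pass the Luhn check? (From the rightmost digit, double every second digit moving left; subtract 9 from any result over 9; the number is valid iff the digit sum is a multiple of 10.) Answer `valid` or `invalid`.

From the right, keep odd positions and double even positions (subtract 9 from any doubled value over 9):
  doubled (positions 2,4,...): 9 6 3 0 3 8 1 7 1 7 → sum 45
  kept (positions 1,3,...): 8 3 6 4 3 2 5 6 6 9 → sum 52
Total = 97.
97 mod 10 = 7, so the number is invalid.

invalid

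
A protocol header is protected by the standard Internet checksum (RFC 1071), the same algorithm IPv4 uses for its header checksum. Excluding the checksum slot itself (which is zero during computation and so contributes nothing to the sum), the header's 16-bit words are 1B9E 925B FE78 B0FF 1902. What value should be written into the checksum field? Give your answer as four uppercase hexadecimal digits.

One's-complement addition (fold any carry out of bit 15 back into bit 0):
  0x1B9E + 0x925B = 0x0ADF9
  0xADF9 + 0xFE78 = 0x1AC71 → wrap carry → 0xAC72
  0xAC72 + 0xB0FF = 0x15D71 → wrap carry → 0x5D72
  0x5D72 + 0x1902 = 0x07674
One's-complement sum = 0x7674.
Checksum = ~0x7674 & 0xFFFF = 0x898B.

898B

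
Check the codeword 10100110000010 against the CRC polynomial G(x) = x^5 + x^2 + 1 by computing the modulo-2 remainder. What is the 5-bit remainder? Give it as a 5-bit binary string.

00000

Modulo-2 division of 10100110000010 by 100101:
  pos 0: 101001 XOR 100101 = 001100
  pos 2: 110010 XOR 100101 = 010111
  pos 3: 101110 XOR 100101 = 001011
  pos 5: 101100 XOR 100101 = 001001
  pos 7: 100101 XOR 100101 = 000000
Remainder = 00000 (zero — the frame passes the CRC check).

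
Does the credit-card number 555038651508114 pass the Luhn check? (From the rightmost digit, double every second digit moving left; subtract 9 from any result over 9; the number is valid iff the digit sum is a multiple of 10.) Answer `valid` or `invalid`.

From the right, keep odd positions and double even positions (subtract 9 from any doubled value over 9):
  doubled (positions 2,4,...): 2 7 1 1 7 0 1 → sum 19
  kept (positions 1,3,...): 4 1 0 1 6 3 5 5 → sum 25
Total = 44.
44 mod 10 = 4, so the number is invalid.

invalid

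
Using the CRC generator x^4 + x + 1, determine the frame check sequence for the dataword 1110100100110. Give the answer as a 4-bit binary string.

Append 4 zeros: 11101001001100000. Divide by 10011 (XOR where the leading bit is 1):
  pos 0: 11101 XOR 10011 = 01110
  pos 1: 11100 XOR 10011 = 01111
  pos 2: 11110 XOR 10011 = 01101
  pos 3: 11011 XOR 10011 = 01000
  pos 4: 10000 XOR 10011 = 00011
  pos 7: 11011 XOR 10011 = 01000
  pos 8: 10000 XOR 10011 = 00011
  pos 11: 11000 XOR 10011 = 01011
  pos 12: 10110 XOR 10011 = 00101
Remainder (last 4 bits) = 0101. This is the CRC / FCS.

0101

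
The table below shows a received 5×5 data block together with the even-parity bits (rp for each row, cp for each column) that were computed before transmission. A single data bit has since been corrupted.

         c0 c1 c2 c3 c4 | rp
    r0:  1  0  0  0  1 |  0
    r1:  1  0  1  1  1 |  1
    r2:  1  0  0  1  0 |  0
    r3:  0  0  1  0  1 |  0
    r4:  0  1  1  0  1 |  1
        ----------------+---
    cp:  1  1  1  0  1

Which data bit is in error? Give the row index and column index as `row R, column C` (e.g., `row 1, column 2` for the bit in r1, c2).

Recompute each row's even parity and compare to rp:
  r0: data parity 0, sent rp 0 → ok
  r1: data parity 0, sent rp 1 → mismatch
  r2: data parity 0, sent rp 0 → ok
  r3: data parity 0, sent rp 0 → ok
  r4: data parity 1, sent rp 1 → ok
Recompute each column's even parity and compare to cp:
  c0: data parity 1, sent cp 1 → ok
  c1: data parity 1, sent cp 1 → ok
  c2: data parity 1, sent cp 1 → ok
  c3: data parity 0, sent cp 0 → ok
  c4: data parity 0, sent cp 1 → mismatch
Exactly one row (r1) and one column (c4) fail → the flipped bit is at their intersection.

row 1, column 4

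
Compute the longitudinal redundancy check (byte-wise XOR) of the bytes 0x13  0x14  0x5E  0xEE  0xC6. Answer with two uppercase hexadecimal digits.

XOR the bytes together:
  start with 0x13
  0x13 ⊕ 0x14 = 0x07
  0x07 ⊕ 0x5E = 0x59
  0x59 ⊕ 0xEE = 0xB7
  0xB7 ⊕ 0xC6 = 0x71

71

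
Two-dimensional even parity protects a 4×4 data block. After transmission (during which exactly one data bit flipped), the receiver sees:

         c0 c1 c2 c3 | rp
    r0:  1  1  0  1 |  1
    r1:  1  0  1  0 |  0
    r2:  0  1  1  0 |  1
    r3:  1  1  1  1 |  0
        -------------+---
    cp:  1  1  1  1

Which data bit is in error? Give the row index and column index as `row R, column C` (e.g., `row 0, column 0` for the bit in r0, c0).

Recompute each row's even parity and compare to rp:
  r0: data parity 1, sent rp 1 → ok
  r1: data parity 0, sent rp 0 → ok
  r2: data parity 0, sent rp 1 → mismatch
  r3: data parity 0, sent rp 0 → ok
Recompute each column's even parity and compare to cp:
  c0: data parity 1, sent cp 1 → ok
  c1: data parity 1, sent cp 1 → ok
  c2: data parity 1, sent cp 1 → ok
  c3: data parity 0, sent cp 1 → mismatch
Exactly one row (r2) and one column (c3) fail → the flipped bit is at their intersection.

row 2, column 3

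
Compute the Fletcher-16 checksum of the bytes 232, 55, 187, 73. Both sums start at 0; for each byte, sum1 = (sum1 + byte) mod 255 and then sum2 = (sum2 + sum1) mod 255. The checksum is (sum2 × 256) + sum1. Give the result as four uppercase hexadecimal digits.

Running sums (mod 255):
  after byte 0 (232): sum1=232, sum2=232
  after byte 1 (55): sum1=32, sum2=9
  after byte 2 (187): sum1=219, sum2=228
  after byte 3 (73): sum1=37, sum2=10
Checksum = sum2·256 + sum1 = 10·256 + 37 = 2597 = 0x0A25.

0A25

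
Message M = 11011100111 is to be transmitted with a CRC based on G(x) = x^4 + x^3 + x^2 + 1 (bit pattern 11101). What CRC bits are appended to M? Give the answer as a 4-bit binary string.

1010

Append 4 zeros: 110111001110000. Divide by 11101 (XOR where the leading bit is 1):
  pos 0: 11011 XOR 11101 = 00110
  pos 2: 11010 XOR 11101 = 00111
  pos 4: 11101 XOR 11101 = 00000
  pos 9: 11000 XOR 11101 = 00101
Remainder (last 4 bits) = 1010. This is the CRC / FCS.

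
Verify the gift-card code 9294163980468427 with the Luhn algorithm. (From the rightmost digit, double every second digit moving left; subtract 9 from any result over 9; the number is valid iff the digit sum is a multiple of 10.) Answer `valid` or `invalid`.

From the right, keep odd positions and double even positions (subtract 9 from any doubled value over 9):
  doubled (positions 2,4,...): 4 7 8 7 6 2 9 9 → sum 52
  kept (positions 1,3,...): 7 4 6 0 9 6 4 2 → sum 38
Total = 90.
90 mod 10 = 0, so the number is valid.

valid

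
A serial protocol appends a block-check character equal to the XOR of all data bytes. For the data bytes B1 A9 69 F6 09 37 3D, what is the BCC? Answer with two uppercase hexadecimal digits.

XOR the bytes together:
  start with 0xB1
  0xB1 ⊕ 0xA9 = 0x18
  0x18 ⊕ 0x69 = 0x71
  0x71 ⊕ 0xF6 = 0x87
  0x87 ⊕ 0x09 = 0x8E
  0x8E ⊕ 0x37 = 0xB9
  0xB9 ⊕ 0x3D = 0x84

84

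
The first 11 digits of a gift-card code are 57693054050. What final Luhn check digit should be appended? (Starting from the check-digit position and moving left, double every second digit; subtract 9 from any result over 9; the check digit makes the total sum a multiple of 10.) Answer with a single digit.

4

Partial digits right→left: 0 5 0 4 5 0 3 9 6 7 5
Double every second digit counting from the check-digit position (so the 1st, 3rd, 5th, ... of the partial from the right).
  doubled (with −9 where >9): 0 0 1 6 3 1 → sum 11
  kept as-is: 5 4 0 9 7 → sum 25
Total = 11 + 25 = 36.
Check digit = (10 − (36 mod 10)) mod 10 = 4.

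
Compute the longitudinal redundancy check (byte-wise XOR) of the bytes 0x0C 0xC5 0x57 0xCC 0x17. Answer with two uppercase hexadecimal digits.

XOR the bytes together:
  start with 0x0C
  0x0C ⊕ 0xC5 = 0xC9
  0xC9 ⊕ 0x57 = 0x9E
  0x9E ⊕ 0xCC = 0x52
  0x52 ⊕ 0x17 = 0x45

45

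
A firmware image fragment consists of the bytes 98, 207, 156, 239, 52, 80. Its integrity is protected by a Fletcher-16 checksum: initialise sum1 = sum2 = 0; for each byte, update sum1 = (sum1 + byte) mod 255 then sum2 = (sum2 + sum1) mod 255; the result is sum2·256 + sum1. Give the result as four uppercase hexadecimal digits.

5843

Running sums (mod 255):
  after byte 0 (98): sum1=98, sum2=98
  after byte 1 (207): sum1=50, sum2=148
  after byte 2 (156): sum1=206, sum2=99
  after byte 3 (239): sum1=190, sum2=34
  after byte 4 (52): sum1=242, sum2=21
  after byte 5 (80): sum1=67, sum2=88
Checksum = sum2·256 + sum1 = 88·256 + 67 = 22595 = 0x5843.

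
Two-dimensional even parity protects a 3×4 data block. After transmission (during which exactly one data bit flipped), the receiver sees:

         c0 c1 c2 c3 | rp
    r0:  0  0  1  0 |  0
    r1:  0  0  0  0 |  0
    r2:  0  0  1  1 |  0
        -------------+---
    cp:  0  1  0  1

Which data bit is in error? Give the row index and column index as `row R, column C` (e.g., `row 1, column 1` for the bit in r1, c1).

Recompute each row's even parity and compare to rp:
  r0: data parity 1, sent rp 0 → mismatch
  r1: data parity 0, sent rp 0 → ok
  r2: data parity 0, sent rp 0 → ok
Recompute each column's even parity and compare to cp:
  c0: data parity 0, sent cp 0 → ok
  c1: data parity 0, sent cp 1 → mismatch
  c2: data parity 0, sent cp 0 → ok
  c3: data parity 1, sent cp 1 → ok
Exactly one row (r0) and one column (c1) fail → the flipped bit is at their intersection.

row 0, column 1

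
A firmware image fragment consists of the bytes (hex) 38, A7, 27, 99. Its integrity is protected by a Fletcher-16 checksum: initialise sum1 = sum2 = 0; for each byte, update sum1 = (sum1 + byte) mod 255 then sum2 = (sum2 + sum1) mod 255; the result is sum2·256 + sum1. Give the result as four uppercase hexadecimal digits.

BFA0

Running sums (mod 255):
  after byte 0 (38): sum1=56, sum2=56
  after byte 1 (A7): sum1=223, sum2=24
  after byte 2 (27): sum1=7, sum2=31
  after byte 3 (99): sum1=160, sum2=191
Checksum = sum2·256 + sum1 = 191·256 + 160 = 49056 = 0xBFA0.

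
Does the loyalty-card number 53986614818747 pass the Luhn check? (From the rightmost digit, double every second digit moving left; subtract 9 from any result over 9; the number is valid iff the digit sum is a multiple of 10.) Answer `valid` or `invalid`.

invalid

From the right, keep odd positions and double even positions (subtract 9 from any doubled value over 9):
  doubled (positions 2,4,...): 8 7 7 2 3 9 1 → sum 37
  kept (positions 1,3,...): 7 7 1 4 6 8 3 → sum 36
Total = 73.
73 mod 10 = 3, so the number is invalid.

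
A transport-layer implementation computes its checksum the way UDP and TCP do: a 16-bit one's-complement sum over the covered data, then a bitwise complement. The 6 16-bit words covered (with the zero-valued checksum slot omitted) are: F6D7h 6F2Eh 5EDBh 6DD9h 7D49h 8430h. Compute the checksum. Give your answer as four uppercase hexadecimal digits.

One's-complement addition (fold any carry out of bit 15 back into bit 0):
  0xF6D7 + 0x6F2E = 0x16605 → wrap carry → 0x6606
  0x6606 + 0x5EDB = 0x0C4E1
  0xC4E1 + 0x6DD9 = 0x132BA → wrap carry → 0x32BB
  0x32BB + 0x7D49 = 0x0B004
  0xB004 + 0x8430 = 0x13434 → wrap carry → 0x3435
One's-complement sum = 0x3435.
Checksum = ~0x3435 & 0xFFFF = 0xCBCA.

CBCA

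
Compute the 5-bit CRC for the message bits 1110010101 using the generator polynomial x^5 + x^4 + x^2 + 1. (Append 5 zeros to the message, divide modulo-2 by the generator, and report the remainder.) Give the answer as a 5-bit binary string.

Append 5 zeros: 111001010100000. Divide by 110101 (XOR where the leading bit is 1):
  pos 0: 111001 XOR 110101 = 001100
  pos 2: 110001 XOR 110101 = 000100
  pos 5: 100010 XOR 110101 = 010111
  pos 6: 101110 XOR 110101 = 011011
  pos 7: 110110 XOR 110101 = 000011
Remainder (last 5 bits) = 01100. This is the CRC / FCS.

01100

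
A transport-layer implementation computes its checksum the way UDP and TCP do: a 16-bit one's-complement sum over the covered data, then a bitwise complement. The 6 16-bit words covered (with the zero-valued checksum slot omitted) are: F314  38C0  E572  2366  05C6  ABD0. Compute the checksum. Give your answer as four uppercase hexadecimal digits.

One's-complement addition (fold any carry out of bit 15 back into bit 0):
  0xF314 + 0x38C0 = 0x12BD4 → wrap carry → 0x2BD5
  0x2BD5 + 0xE572 = 0x11147 → wrap carry → 0x1148
  0x1148 + 0x2366 = 0x034AE
  0x34AE + 0x05C6 = 0x03A74
  0x3A74 + 0xABD0 = 0x0E644
One's-complement sum = 0xE644.
Checksum = ~0xE644 & 0xFFFF = 0x19BB.

19BB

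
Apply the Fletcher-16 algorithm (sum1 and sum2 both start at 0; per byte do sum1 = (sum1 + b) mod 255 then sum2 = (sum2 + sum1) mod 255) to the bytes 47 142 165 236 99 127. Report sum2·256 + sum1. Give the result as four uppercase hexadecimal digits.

8733

Running sums (mod 255):
  after byte 0 (47): sum1=47, sum2=47
  after byte 1 (142): sum1=189, sum2=236
  after byte 2 (165): sum1=99, sum2=80
  after byte 3 (236): sum1=80, sum2=160
  after byte 4 (99): sum1=179, sum2=84
  after byte 5 (127): sum1=51, sum2=135
Checksum = sum2·256 + sum1 = 135·256 + 51 = 34611 = 0x8733.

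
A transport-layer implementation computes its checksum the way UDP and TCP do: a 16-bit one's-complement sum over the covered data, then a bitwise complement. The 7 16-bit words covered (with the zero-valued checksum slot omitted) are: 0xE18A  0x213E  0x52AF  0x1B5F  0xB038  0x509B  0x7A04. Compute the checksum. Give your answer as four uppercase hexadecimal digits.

1450

One's-complement addition (fold any carry out of bit 15 back into bit 0):
  0xE18A + 0x213E = 0x102C8 → wrap carry → 0x02C9
  0x02C9 + 0x52AF = 0x05578
  0x5578 + 0x1B5F = 0x070D7
  0x70D7 + 0xB038 = 0x1210F → wrap carry → 0x2110
  0x2110 + 0x509B = 0x071AB
  0x71AB + 0x7A04 = 0x0EBAF
One's-complement sum = 0xEBAF.
Checksum = ~0xEBAF & 0xFFFF = 0x1450.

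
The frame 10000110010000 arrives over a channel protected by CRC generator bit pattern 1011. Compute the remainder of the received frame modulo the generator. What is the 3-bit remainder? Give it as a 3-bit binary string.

000

Modulo-2 division of 10000110010000 by 1011:
  pos 0: 1000 XOR 1011 = 0011
  pos 2: 1101 XOR 1011 = 0110
  pos 3: 1101 XOR 1011 = 0110
  pos 4: 1100 XOR 1011 = 0111
  pos 5: 1110 XOR 1011 = 0101
  pos 6: 1011 XOR 1011 = 0000
Remainder = 000 (zero — the frame passes the CRC check).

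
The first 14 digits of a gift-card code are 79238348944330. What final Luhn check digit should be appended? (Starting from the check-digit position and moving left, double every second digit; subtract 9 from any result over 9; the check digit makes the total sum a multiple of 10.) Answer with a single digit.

Partial digits right→left: 0 3 3 4 4 9 8 4 3 8 3 2 9 7
Double every second digit counting from the check-digit position (so the 1st, 3rd, 5th, ... of the partial from the right).
  doubled (with −9 where >9): 0 6 8 7 6 6 9 → sum 42
  kept as-is: 3 4 9 4 8 2 7 → sum 37
Total = 42 + 37 = 79.
Check digit = (10 − (79 mod 10)) mod 10 = 1.

1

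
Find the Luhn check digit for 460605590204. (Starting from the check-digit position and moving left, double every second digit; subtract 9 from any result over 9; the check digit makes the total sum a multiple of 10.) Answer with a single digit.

Partial digits right→left: 4 0 2 0 9 5 5 0 6 0 6 4
Double every second digit counting from the check-digit position (so the 1st, 3rd, 5th, ... of the partial from the right).
  doubled (with −9 where >9): 8 4 9 1 3 3 → sum 28
  kept as-is: 0 0 5 0 0 4 → sum 9
Total = 28 + 9 = 37.
Check digit = (10 − (37 mod 10)) mod 10 = 3.

3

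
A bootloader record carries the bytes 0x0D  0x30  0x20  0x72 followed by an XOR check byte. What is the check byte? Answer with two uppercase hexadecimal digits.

6F

XOR the bytes together:
  start with 0x0D
  0x0D ⊕ 0x30 = 0x3D
  0x3D ⊕ 0x20 = 0x1D
  0x1D ⊕ 0x72 = 0x6F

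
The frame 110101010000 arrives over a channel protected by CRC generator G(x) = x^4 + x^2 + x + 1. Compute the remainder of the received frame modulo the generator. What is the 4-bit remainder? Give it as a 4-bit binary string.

Modulo-2 division of 110101010000 by 10111:
  pos 0: 11010 XOR 10111 = 01101
  pos 1: 11011 XOR 10111 = 01100
  pos 2: 11000 XOR 10111 = 01111
  pos 3: 11111 XOR 10111 = 01000
  pos 4: 10000 XOR 10111 = 00111
  pos 6: 11100 XOR 10111 = 01011
  pos 7: 10110 XOR 10111 = 00001
Remainder = 0001 (nonzero — an error is detected).

0001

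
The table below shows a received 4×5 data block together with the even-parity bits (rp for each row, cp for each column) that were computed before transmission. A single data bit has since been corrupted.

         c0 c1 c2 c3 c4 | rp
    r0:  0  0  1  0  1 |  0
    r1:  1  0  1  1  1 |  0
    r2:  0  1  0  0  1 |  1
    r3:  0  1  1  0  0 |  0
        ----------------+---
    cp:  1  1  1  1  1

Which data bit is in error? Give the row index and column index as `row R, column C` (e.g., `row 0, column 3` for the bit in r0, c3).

row 2, column 1

Recompute each row's even parity and compare to rp:
  r0: data parity 0, sent rp 0 → ok
  r1: data parity 0, sent rp 0 → ok
  r2: data parity 0, sent rp 1 → mismatch
  r3: data parity 0, sent rp 0 → ok
Recompute each column's even parity and compare to cp:
  c0: data parity 1, sent cp 1 → ok
  c1: data parity 0, sent cp 1 → mismatch
  c2: data parity 1, sent cp 1 → ok
  c3: data parity 1, sent cp 1 → ok
  c4: data parity 1, sent cp 1 → ok
Exactly one row (r2) and one column (c1) fail → the flipped bit is at their intersection.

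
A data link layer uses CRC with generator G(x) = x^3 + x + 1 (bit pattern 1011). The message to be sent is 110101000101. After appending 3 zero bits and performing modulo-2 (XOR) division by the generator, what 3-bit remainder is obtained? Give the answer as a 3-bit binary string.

010

Append 3 zeros: 110101000101000. Divide by 1011 (XOR where the leading bit is 1):
  pos 0: 1101 XOR 1011 = 0110
  pos 1: 1100 XOR 1011 = 0111
  pos 2: 1111 XOR 1011 = 0100
  pos 3: 1000 XOR 1011 = 0011
  pos 5: 1100 XOR 1011 = 0111
  pos 6: 1111 XOR 1011 = 0100
  pos 7: 1000 XOR 1011 = 0011
  pos 9: 1110 XOR 1011 = 0101
  pos 10: 1010 XOR 1011 = 0001
Remainder (last 3 bits) = 010. This is the CRC / FCS.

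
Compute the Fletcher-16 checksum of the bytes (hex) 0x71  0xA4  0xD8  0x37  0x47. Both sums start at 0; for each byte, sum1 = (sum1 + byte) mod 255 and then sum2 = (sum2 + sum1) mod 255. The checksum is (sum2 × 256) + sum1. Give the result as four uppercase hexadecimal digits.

0A6D

Running sums (mod 255):
  after byte 0 (0x71): sum1=113, sum2=113
  after byte 1 (0xA4): sum1=22, sum2=135
  after byte 2 (0xD8): sum1=238, sum2=118
  after byte 3 (0x37): sum1=38, sum2=156
  after byte 4 (0x47): sum1=109, sum2=10
Checksum = sum2·256 + sum1 = 10·256 + 109 = 2669 = 0x0A6D.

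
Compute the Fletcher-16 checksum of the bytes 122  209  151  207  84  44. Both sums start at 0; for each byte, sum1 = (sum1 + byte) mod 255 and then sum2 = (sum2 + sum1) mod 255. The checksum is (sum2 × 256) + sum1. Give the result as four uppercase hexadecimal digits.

Running sums (mod 255):
  after byte 0 (122): sum1=122, sum2=122
  after byte 1 (209): sum1=76, sum2=198
  after byte 2 (151): sum1=227, sum2=170
  after byte 3 (207): sum1=179, sum2=94
  after byte 4 (84): sum1=8, sum2=102
  after byte 5 (44): sum1=52, sum2=154
Checksum = sum2·256 + sum1 = 154·256 + 52 = 39476 = 0x9A34.

9A34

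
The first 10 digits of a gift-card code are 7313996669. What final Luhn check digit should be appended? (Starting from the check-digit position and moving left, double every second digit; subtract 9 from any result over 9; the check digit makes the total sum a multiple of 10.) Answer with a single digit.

Partial digits right→left: 9 6 6 6 9 9 3 1 3 7
Double every second digit counting from the check-digit position (so the 1st, 3rd, 5th, ... of the partial from the right).
  doubled (with −9 where >9): 9 3 9 6 6 → sum 33
  kept as-is: 6 6 9 1 7 → sum 29
Total = 33 + 29 = 62.
Check digit = (10 − (62 mod 10)) mod 10 = 8.

8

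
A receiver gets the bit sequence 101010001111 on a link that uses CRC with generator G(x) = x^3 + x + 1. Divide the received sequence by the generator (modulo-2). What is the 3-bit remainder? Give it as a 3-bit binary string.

111

Modulo-2 division of 101010001111 by 1011:
  pos 0: 1010 XOR 1011 = 0001
  pos 3: 1100 XOR 1011 = 0111
  pos 4: 1110 XOR 1011 = 0101
  pos 5: 1011 XOR 1011 = 0000
Remainder = 111 (nonzero — an error is detected).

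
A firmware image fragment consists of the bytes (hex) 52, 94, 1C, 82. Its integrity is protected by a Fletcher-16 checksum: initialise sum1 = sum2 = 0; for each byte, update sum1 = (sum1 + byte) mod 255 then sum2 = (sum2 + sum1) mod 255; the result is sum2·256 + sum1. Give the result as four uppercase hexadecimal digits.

Running sums (mod 255):
  after byte 0 (52): sum1=82, sum2=82
  after byte 1 (94): sum1=230, sum2=57
  after byte 2 (1C): sum1=3, sum2=60
  after byte 3 (82): sum1=133, sum2=193
Checksum = sum2·256 + sum1 = 193·256 + 133 = 49541 = 0xC185.

C185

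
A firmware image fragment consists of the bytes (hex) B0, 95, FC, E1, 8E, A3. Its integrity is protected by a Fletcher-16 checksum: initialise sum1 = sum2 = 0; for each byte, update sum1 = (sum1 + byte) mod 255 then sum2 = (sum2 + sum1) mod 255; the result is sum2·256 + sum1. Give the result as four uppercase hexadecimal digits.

6A57

Running sums (mod 255):
  after byte 0 (B0): sum1=176, sum2=176
  after byte 1 (95): sum1=70, sum2=246
  after byte 2 (FC): sum1=67, sum2=58
  after byte 3 (E1): sum1=37, sum2=95
  after byte 4 (8E): sum1=179, sum2=19
  after byte 5 (A3): sum1=87, sum2=106
Checksum = sum2·256 + sum1 = 106·256 + 87 = 27223 = 0x6A57.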